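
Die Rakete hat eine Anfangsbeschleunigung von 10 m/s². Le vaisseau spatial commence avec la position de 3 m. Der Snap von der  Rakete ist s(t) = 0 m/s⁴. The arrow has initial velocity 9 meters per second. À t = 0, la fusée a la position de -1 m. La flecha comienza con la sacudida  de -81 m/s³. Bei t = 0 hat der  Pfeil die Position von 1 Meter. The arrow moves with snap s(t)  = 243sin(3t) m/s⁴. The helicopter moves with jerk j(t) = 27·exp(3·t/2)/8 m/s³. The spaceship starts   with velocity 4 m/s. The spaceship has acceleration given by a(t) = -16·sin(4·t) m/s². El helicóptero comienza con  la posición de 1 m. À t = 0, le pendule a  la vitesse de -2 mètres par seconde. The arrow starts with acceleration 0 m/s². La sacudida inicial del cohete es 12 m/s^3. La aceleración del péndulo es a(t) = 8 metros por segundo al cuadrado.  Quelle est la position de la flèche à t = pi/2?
Nous devons trouver la primitive de notre équation du snap s(t) = 243·sin(3·t) 4 fois. La primitive du snap, avec j(0) = -81, donne le jerk: j(t) = -81·cos(3·t). En intégrant le jerk et en utilisant la condition initiale a(0) = 0, nous obtenons a(t) = -27·sin(3·t). En prenant ∫a(t)dt et en appliquant v(0) = 9, nous trouvons v(t) = 9·cos(3·t). En intégrant la vitesse et en utilisant la condition initiale x(0) = 1, nous obtenons x(t) = 3·sin(3·t) + 1. Nous avons la position x(t) = 3·sin(3·t) + 1. En substituant t = pi/2: x(pi/2) = -2.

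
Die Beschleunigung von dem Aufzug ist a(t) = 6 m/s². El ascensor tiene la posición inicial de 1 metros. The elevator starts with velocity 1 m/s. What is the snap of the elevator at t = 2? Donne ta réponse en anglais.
We must differentiate our acceleration equation a(t) = 6 2 times. The derivative of acceleration gives jerk: j(t) = 0. Taking d/dt of j(t), we find s(t) = 0. Using s(t) = 0 and substituting t = 2, we find s = 0.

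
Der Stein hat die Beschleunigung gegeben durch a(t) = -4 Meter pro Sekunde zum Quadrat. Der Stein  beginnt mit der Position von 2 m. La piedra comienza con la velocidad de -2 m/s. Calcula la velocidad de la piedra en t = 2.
Debemos encontrar la antiderivada de nuestra ecuación de la aceleración a(t) = -4 1 vez. Integrando la aceleración y usando la condición inicial v(0) = -2, obtenemos v(t) = -4·t - 2. De la ecuación de la velocidad v(t) = -4·t - 2, sustituimos t = 2 para obtener v = -10.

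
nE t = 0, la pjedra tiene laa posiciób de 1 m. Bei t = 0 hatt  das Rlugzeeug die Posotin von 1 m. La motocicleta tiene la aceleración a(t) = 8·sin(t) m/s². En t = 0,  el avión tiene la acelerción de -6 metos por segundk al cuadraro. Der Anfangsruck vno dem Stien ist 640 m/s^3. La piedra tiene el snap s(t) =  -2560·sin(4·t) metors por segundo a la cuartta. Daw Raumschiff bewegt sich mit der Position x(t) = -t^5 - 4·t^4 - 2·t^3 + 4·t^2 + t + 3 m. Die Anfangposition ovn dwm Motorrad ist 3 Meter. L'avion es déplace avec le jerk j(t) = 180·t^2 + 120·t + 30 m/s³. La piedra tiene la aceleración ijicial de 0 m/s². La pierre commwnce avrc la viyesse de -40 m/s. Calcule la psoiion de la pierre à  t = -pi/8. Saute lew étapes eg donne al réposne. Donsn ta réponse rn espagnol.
La respuesta es 11.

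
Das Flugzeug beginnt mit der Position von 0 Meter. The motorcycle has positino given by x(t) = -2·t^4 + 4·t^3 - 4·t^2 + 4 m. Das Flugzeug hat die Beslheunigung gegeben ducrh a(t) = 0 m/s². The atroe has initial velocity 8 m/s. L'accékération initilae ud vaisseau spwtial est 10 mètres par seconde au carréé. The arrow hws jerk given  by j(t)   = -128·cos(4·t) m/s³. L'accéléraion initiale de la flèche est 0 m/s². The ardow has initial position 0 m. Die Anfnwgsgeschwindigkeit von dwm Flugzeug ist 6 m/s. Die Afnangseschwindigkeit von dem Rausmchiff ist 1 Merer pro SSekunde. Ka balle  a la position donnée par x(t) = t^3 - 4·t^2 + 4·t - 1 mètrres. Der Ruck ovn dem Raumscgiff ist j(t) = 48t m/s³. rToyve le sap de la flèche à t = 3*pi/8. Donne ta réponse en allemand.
Ausgehend von dem Ruck j(t) = -128·cos(4·t), nehmen wir 1 Ableitung. Mit d/dt von j(t) finden wir s(t) = 512·sin(4·t). Wir haben den Snap s(t) = 512·sin(4·t). Durch Einsetzen von t = 3*pi/8: s(3*pi/8) = -512.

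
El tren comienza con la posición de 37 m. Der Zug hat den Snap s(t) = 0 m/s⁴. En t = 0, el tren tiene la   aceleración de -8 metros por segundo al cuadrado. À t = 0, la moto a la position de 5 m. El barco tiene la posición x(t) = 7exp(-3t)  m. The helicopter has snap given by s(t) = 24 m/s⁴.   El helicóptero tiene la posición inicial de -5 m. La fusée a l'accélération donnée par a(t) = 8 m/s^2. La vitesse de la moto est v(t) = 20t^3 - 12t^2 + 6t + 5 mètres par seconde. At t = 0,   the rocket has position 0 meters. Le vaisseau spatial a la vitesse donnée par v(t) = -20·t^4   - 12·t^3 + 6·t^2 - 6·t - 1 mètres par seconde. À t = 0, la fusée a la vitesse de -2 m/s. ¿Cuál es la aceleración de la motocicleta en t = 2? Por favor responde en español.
Para resolver esto, necesitamos tomar 1 derivada de nuestra ecuación de la velocidad v(t) = 20·t^3 - 12·t^2 + 6·t + 5. Tomando d/dt de v(t), encontramos a(t) = 60·t^2 - 24·t + 6. Tenemos la aceleración a(t) = 60·t^2 - 24·t + 6. Sustituyendo t = 2: a(2) = 198.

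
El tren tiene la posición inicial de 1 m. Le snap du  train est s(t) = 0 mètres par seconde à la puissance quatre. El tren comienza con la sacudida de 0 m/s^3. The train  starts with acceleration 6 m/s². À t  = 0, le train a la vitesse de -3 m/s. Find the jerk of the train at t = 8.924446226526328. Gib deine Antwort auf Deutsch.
Ausgehend von dem Snap s(t) = 0, nehmen wir 1 Stammfunktion. Durch Integration von dem Snap und Verwendung der Anfangsbedingung j(0) = 0, erhalten wir j(t) = 0. Wir haben den Ruck j(t) = 0. Durch Einsetzen von t = 8.924446226526328: j(8.924446226526328) = 0.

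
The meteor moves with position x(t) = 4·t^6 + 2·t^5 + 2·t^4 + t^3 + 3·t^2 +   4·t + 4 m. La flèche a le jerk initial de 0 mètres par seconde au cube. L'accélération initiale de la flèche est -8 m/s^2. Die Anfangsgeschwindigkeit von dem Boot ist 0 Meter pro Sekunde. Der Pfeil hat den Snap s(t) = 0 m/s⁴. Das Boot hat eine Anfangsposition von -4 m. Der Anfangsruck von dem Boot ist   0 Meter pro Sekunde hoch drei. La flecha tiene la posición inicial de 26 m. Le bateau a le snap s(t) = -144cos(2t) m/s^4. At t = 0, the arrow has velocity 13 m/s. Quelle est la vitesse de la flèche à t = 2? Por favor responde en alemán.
Ausgehend von dem Snap s(t) = 0, nehmen wir 3 Integrale. Mit ∫s(t)dt und Anwendung von j(0) = 0, finden wir j(t) = 0. Das Integral von dem Ruck, mit a(0) = -8, ergibt die Beschleunigung: a(t) = -8. Durch Integration von der Beschleunigung und Verwendung der Anfangsbedingung v(0) = 13, erhalten wir v(t) = 13 - 8·t. Aus der Gleichung für die Geschwindigkeit v(t) = 13 - 8·t, setzen wir t = 2 ein und erhalten v = -3.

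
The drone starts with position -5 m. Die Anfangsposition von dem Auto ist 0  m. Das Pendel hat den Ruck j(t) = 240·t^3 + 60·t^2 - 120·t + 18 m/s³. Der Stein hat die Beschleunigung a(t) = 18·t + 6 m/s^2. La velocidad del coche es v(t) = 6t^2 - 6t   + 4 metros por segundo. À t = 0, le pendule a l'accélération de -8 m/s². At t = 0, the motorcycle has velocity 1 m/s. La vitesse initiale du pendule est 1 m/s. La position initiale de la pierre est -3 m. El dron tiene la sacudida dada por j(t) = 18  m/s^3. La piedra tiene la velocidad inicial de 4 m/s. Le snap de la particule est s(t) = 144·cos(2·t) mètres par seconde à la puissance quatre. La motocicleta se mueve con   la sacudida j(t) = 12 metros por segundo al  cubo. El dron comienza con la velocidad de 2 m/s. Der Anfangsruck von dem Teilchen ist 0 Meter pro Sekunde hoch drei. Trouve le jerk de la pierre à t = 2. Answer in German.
Wir müssen unsere Gleichung für die Beschleunigung a(t) = 18·t + 6 1-mal ableiten. Die Ableitung von der Beschleunigung ergibt den Ruck: j(t) = 18. Mit j(t) = 18 und Einsetzen von t = 2, finden wir j = 18.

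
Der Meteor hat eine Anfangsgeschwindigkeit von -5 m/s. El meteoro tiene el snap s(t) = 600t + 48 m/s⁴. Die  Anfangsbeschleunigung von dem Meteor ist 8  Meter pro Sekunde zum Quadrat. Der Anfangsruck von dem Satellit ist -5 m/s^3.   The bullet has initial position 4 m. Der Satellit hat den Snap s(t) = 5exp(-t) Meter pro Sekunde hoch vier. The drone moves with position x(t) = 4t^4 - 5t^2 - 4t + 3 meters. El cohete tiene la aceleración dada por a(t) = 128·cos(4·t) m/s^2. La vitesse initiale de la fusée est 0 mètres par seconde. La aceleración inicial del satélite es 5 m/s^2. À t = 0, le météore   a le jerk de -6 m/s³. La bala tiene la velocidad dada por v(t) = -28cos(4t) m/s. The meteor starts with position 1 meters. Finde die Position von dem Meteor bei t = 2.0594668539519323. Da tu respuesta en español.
Debemos encontrar la integral de nuestra ecuación del snap s(t) = 600·t + 48 4 veces. Integrando el snap y usando la condición inicial j(0) = -6, obtenemos j(t) = 300·t^2 + 48·t - 6. La antiderivada de la sacudida es la aceleración. Usando a(0) = 8, obtenemos a(t) = 100·t^3 + 24·t^2 - 6·t + 8. Tomando ∫a(t)dt y aplicando v(0) = -5, encontramos v(t) = 25·t^4 + 8·t^3 - 3·t^2 + 8·t - 5. Tomando ∫v(t)dt y aplicando x(0) = 1, encontramos x(t) = 5·t^5 + 2·t^4 - t^3 + 4·t^2 - 5·t + 1. De la ecuación de la posición x(t) = 5·t^5 + 2·t^4 - t^3 + 4·t^2 - 5·t + 1, sustituimos t = 2.0594668539519323 para obtener x = 220.156213181451.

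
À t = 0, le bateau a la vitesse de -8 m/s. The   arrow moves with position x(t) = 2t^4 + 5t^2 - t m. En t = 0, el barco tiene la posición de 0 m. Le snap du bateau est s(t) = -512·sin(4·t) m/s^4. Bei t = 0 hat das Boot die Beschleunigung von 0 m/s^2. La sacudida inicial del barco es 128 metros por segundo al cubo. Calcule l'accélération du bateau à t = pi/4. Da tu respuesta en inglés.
We must find the integral of our snap equation s(t) = -512·sin(4·t) 2 times. The antiderivative of snap is jerk. Using j(0) = 128, we get j(t) = 128·cos(4·t). Taking ∫j(t)dt and applying a(0) = 0, we find a(t) = 32·sin(4·t). We have acceleration a(t) = 32·sin(4·t). Substituting t = pi/4: a(pi/4) = 0.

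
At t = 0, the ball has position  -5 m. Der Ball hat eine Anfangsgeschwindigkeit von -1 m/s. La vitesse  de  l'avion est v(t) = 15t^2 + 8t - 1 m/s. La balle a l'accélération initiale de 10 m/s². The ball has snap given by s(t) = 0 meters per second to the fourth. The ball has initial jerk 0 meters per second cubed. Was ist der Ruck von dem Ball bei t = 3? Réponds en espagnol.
Partiendo del snap s(t) = 0, tomamos 1 integral. Integrando el snap y usando la condición inicial j(0) = 0, obtenemos j(t) = 0. Tenemos la sacudida j(t) = 0. Sustituyendo t = 3: j(3) = 0.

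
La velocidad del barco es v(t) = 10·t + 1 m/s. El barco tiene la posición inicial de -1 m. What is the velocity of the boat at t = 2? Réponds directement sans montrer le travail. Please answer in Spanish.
La velocidad en t = 2 es v = 21.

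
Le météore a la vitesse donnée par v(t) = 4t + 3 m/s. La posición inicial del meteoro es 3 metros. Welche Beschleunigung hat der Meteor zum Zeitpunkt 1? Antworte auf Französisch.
Pour résoudre ceci, nous devons prendre 1 dérivée de notre équation de la vitesse v(t) = 4·t + 3. En prenant d/dt de v(t), nous trouvons a(t) = 4. En utilisant a(t) = 4 et en substituant t = 1, nous trouvons a = 4.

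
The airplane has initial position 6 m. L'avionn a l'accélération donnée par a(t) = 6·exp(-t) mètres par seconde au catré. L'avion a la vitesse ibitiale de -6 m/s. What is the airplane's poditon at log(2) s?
Starting from acceleration a(t) = 6·exp(-t), we take 2 antiderivatives. Integrating acceleration and using the initial condition v(0) = -6, we get v(t) = -6·exp(-t). The integral of velocity is position. Using x(0) = 6, we get x(t) = 6·exp(-t). Using x(t) = 6·exp(-t) and substituting t = log(2), we find x = 3.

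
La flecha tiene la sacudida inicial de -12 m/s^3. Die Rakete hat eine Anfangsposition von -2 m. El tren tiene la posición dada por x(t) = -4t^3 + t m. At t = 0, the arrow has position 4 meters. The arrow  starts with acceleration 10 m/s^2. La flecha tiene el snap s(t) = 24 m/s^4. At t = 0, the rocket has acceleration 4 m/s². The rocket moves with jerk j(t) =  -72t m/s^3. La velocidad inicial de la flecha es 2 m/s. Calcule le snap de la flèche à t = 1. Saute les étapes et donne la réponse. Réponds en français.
s(1) = 24.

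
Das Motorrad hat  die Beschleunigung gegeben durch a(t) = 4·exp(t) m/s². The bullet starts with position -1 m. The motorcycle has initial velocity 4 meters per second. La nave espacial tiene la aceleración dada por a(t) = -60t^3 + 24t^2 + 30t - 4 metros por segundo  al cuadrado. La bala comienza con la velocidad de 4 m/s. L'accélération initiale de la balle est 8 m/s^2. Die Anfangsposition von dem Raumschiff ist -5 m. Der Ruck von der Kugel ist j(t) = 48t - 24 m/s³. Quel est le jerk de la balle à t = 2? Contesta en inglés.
Using j(t) = 48·t - 24 and substituting t = 2, we find j = 72.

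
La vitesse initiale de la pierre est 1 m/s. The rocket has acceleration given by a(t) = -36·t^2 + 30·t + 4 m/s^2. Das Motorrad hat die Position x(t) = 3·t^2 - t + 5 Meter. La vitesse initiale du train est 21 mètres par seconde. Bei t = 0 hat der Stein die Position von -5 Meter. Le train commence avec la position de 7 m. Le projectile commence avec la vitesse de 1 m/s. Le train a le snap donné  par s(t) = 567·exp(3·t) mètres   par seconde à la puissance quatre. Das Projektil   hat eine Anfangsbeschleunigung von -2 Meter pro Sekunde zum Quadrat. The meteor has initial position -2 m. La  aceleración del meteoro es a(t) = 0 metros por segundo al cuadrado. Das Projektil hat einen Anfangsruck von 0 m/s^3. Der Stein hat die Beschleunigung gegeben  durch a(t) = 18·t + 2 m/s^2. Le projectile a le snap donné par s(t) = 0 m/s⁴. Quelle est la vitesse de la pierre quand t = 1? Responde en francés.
Nous devons trouver l'intégrale de notre équation de l'accélération a(t) = 18·t + 2 1 fois. L'intégrale de l'accélération, avec v(0) = 1, donne la vitesse: v(t) = 9·t^2 + 2·t + 1. Nous avons la vitesse v(t) = 9·t^2 + 2·t + 1. En substituant t = 1: v(1) = 12.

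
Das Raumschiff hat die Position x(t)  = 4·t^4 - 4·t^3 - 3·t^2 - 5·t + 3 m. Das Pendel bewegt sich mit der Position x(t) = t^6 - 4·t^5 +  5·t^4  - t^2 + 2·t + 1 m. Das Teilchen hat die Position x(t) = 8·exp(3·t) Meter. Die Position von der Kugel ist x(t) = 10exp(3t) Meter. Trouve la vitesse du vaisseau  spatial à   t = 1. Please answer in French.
Pour résoudre ceci, nous devons prendre 1 dérivée de notre équation de la position x(t) = 4·t^4 - 4·t^3 - 3·t^2 - 5·t + 3. La dérivée de la position donne la vitesse: v(t) = 16·t^3 - 12·t^2 - 6·t - 5. De l'équation de la vitesse v(t) = 16·t^3 - 12·t^2 - 6·t - 5, nous substituons t = 1 pour obtenir v = -7.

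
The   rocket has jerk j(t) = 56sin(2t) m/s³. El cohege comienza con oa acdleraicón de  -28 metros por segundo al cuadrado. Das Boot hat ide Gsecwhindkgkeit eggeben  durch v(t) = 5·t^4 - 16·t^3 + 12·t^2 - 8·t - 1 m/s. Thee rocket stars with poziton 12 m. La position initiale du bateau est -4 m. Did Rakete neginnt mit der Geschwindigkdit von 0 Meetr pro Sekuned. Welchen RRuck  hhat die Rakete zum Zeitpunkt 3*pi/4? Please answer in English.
Using j(t) = 56·sin(2·t) and substituting t = 3*pi/4, we find j = -56.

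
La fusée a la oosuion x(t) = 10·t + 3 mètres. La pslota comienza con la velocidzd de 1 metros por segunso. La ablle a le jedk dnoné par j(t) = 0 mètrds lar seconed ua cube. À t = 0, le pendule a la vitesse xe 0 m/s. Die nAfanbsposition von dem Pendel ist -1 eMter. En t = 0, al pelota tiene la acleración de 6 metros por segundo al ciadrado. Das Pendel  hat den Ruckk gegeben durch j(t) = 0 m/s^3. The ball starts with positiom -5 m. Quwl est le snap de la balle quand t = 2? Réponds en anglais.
To solve this, we need to take 1 derivative of our jerk equation j(t) = 0. Taking d/dt of j(t), we find s(t) = 0. From the given snap equation s(t) = 0, we substitute t = 2 to get s = 0.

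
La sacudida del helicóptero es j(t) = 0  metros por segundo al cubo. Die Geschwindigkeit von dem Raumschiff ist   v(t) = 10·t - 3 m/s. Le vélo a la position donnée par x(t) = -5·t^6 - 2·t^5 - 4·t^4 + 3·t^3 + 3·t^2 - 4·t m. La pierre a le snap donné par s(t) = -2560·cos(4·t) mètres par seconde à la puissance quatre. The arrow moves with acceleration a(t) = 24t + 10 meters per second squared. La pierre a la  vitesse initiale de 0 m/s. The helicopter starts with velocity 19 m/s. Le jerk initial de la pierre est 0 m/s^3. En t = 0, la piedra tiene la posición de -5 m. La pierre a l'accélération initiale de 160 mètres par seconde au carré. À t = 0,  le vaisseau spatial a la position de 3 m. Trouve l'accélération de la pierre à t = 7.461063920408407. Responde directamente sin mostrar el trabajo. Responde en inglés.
At t = 7.461063920408407, a = -0.139924377269841.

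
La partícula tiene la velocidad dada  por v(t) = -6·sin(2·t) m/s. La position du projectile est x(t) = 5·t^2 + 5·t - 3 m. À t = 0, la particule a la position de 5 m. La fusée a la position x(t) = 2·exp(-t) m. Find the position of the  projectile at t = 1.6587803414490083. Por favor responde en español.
Usando x(t) = 5·t^2 + 5·t - 3 y sustituyendo t = 1.6587803414490083, encontramos x = 19.0516628131335.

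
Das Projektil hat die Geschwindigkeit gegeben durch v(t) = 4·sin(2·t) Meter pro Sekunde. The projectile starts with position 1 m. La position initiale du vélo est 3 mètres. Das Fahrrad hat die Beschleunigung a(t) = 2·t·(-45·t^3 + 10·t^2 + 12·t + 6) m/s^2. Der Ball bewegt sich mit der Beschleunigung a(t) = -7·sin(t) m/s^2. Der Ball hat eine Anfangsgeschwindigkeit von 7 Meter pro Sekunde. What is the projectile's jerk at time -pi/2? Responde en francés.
Nous devons dériver notre équation de la vitesse v(t) = 4·sin(2·t) 2 fois. La dérivée de la vitesse donne l'accélération: a(t) = 8·cos(2·t). En prenant d/dt de a(t), nous trouvons j(t) = -16·sin(2·t). En utilisant j(t) = -16·sin(2·t) et en substituant t = -pi/2, nous trouvons j = 0.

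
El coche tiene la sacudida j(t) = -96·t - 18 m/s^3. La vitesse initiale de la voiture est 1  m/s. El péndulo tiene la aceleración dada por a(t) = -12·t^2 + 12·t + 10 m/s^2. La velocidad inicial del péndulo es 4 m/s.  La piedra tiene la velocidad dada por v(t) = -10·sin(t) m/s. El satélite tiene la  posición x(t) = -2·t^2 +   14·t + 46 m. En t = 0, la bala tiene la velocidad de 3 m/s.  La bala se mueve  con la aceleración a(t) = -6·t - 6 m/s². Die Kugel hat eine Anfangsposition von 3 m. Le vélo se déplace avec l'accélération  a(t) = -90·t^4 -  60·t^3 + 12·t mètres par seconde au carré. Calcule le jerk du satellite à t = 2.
Nous devons dériver notre équation de la position x(t) = -2·t^2 + 14·t + 46 3 fois. La dérivée de la position donne la vitesse: v(t) = 14 - 4·t. En dérivant la vitesse, nous obtenons l'accélération: a(t) = -4. La dérivée de l'accélération donne le jerk: j(t) = 0. De l'équation du jerk j(t) = 0, nous substituons t = 2 pour obtenir j = 0.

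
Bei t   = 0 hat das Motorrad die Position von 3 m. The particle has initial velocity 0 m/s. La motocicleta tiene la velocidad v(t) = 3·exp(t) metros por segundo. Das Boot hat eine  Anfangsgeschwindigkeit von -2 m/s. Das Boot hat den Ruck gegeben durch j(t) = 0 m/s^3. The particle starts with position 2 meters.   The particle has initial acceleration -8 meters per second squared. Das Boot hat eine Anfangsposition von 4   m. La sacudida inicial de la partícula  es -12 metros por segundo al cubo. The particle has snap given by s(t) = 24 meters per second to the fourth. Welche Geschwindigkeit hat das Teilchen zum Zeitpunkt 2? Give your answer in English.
We need to integrate our snap equation s(t) = 24 3 times. Finding the integral of s(t) and using j(0) = -12: j(t) = 24·t - 12. Taking ∫j(t)dt and applying a(0) = -8, we find a(t) = 12·t^2 - 12·t - 8. Integrating acceleration and using the initial condition v(0) = 0, we get v(t) = 2·t·(2·t^2 - 3·t - 4). From the given velocity equation v(t) = 2·t·(2·t^2 - 3·t - 4), we substitute t = 2 to get v = -8.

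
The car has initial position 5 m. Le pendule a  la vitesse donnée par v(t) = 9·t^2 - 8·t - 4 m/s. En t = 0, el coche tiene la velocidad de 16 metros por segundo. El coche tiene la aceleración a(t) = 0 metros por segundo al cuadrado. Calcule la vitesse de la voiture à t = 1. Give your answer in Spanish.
Para resolver esto, necesitamos tomar 1 integral de nuestra ecuación de la aceleración a(t) = 0. La antiderivada de la aceleración, con v(0) = 16, da la velocidad: v(t) = 16. De la ecuación de la velocidad v(t) = 16, sustituimos t = 1 para obtener v = 16.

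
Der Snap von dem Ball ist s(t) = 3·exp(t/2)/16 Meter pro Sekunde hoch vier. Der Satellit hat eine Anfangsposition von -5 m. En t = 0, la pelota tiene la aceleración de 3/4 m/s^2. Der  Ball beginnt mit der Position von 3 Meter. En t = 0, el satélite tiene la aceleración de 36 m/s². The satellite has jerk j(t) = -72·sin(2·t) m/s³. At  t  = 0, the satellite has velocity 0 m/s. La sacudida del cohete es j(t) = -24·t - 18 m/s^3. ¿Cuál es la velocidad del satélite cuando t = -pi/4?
Partiendo de la sacudida j(t) = -72·sin(2·t), tomamos 2 antiderivadas. Tomando ∫j(t)dt y aplicando a(0) = 36, encontramos a(t) = 36·cos(2·t). La antiderivada de la aceleración, con v(0) = 0, da la velocidad: v(t) = 18·sin(2·t). Tenemos la velocidad v(t) = 18·sin(2·t). Sustituyendo t = -pi/4: v(-pi/4) = -18.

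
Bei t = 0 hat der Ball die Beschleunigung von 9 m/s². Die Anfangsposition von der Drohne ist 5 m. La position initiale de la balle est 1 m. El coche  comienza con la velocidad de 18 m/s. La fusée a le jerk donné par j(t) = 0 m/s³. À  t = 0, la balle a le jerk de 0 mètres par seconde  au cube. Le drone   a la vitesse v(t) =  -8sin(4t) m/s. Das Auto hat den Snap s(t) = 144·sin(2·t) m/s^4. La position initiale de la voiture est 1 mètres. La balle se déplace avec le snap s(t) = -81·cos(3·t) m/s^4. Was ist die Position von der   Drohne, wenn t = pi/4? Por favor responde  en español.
Para resolver esto, necesitamos tomar 1 antiderivada de nuestra ecuación de la velocidad v(t) = -8·sin(4·t). Integrando la velocidad y usando la condición inicial x(0) = 5, obtenemos x(t) = 2·cos(4·t) + 3. De la ecuación de la posición x(t) = 2·cos(4·t) + 3, sustituimos t = pi/4 para obtener x = 1.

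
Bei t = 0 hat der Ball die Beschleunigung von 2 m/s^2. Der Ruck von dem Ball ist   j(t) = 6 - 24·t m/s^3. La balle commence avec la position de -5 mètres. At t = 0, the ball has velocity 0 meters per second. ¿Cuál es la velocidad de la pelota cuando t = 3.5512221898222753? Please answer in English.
Starting from jerk j(t) = 6 - 24·t, we take 2 antiderivatives. The antiderivative of jerk, with a(0) = 2, gives acceleration: a(t) = -12·t^2 + 6·t + 2. The antiderivative of acceleration is velocity. Using v(0) = 0, we get v(t) = t·(-4·t^2 + 3·t + 2). We have velocity v(t) = t·(-4·t^2 + 3·t + 2). Substituting t = 3.5512221898222753: v(3.5512221898222753) = -134.204413903686.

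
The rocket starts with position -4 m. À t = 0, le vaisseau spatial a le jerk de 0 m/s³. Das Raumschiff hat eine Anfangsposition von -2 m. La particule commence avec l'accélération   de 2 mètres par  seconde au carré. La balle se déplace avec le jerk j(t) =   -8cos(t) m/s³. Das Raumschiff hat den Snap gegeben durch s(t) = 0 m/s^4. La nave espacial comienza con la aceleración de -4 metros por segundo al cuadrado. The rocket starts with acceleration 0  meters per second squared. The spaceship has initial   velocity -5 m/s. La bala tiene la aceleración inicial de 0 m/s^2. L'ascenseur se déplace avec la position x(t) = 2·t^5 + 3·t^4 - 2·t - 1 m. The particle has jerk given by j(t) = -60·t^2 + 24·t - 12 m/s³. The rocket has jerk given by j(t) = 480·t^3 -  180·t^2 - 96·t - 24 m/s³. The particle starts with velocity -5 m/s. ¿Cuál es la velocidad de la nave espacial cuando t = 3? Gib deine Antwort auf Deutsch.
Wir müssen das Integral unserer Gleichung für den Snap s(t) = 0 3-mal finden. Mit ∫s(t)dt und Anwendung von j(0) = 0, finden wir j(t) = 0. Das Integral von dem Ruck, mit a(0) = -4, ergibt die Beschleunigung: a(t) = -4. Durch Integration von der Beschleunigung und Verwendung der Anfangsbedingung v(0) = -5, erhalten wir v(t) = -4·t - 5. Aus der Gleichung für die Geschwindigkeit v(t) = -4·t - 5, setzen wir t = 3 ein und erhalten v = -17.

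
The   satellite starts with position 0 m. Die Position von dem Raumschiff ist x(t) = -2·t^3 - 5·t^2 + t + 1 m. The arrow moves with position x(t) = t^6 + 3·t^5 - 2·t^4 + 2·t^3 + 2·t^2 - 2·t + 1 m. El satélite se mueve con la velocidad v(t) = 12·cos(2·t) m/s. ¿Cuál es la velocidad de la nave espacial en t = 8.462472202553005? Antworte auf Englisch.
We must differentiate our position equation x(t) = -2·t^3 - 5·t^2 + t + 1 1 time. Differentiating position, we get velocity: v(t) = -6·t^2 - 10·t + 1. Using v(t) = -6·t^2 - 10·t + 1 and substituting t = 8.462472202553005, we find v = -513.305336699424.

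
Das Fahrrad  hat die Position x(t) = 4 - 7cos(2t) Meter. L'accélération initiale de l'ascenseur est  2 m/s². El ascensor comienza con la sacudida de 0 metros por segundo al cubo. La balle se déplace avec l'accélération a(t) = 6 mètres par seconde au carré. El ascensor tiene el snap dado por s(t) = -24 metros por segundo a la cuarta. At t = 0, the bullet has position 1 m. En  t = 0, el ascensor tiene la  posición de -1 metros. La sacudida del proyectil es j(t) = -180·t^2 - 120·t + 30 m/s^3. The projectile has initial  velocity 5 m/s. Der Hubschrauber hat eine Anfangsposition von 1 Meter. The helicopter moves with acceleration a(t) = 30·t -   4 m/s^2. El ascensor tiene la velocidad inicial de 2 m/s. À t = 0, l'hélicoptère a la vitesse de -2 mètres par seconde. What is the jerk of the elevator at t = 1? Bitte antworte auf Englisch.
To find the answer, we compute 1 antiderivative of s(t) = -24. The antiderivative of snap, with j(0) = 0, gives jerk: j(t) = -24·t. We have jerk j(t) = -24·t. Substituting t = 1: j(1) = -24.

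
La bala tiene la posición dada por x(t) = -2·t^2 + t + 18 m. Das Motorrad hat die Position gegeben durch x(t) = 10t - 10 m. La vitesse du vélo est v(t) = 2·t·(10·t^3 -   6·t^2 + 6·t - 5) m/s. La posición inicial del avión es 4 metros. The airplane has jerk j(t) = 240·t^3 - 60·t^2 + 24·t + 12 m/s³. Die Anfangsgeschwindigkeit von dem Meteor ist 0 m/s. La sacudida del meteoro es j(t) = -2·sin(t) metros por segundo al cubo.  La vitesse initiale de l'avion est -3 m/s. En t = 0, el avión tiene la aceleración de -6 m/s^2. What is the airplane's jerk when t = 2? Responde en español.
Tenemos la sacudida j(t) = 240·t^3 - 60·t^2 + 24·t + 12. Sustituyendo t = 2: j(2) = 1740.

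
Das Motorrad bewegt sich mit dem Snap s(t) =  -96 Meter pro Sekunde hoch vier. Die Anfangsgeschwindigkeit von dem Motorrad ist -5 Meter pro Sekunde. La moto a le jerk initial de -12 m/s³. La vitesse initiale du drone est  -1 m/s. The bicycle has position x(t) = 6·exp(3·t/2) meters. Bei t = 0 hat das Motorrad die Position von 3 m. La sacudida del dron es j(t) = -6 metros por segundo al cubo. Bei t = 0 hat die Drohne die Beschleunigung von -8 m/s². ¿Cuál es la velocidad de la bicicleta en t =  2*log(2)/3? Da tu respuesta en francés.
Nous devons dériver notre équation de la position x(t) = 6·exp(3·t/2) 1 fois. En dérivant la position, nous obtenons la vitesse: v(t) = 9·exp(3·t/2). Nous avons la vitesse v(t) = 9·exp(3·t/2). En substituant t = 2*log(2)/3: v(2*log(2)/3) = 18.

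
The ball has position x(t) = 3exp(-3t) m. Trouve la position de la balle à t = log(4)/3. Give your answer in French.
De l'équation de la position x(t) = 3·exp(-3·t), nous substituons t = log(4)/3 pour obtenir x = 3/4.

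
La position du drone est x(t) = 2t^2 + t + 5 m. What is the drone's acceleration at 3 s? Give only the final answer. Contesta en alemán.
Bei t = 3, a = 4.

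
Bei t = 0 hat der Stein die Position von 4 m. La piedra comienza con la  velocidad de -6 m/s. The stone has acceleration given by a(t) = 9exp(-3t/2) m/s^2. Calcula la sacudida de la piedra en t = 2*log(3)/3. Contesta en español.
Para resolver esto, necesitamos tomar 1 derivada de nuestra ecuación de la aceleración a(t) = 9·exp(-3·t/2). La derivada de la aceleración da la sacudida: j(t) = -27·exp(-3·t/2)/2. De la ecuación de la sacudida j(t) = -27·exp(-3·t/2)/2, sustituimos t = 2*log(3)/3 para obtener j = -9/2.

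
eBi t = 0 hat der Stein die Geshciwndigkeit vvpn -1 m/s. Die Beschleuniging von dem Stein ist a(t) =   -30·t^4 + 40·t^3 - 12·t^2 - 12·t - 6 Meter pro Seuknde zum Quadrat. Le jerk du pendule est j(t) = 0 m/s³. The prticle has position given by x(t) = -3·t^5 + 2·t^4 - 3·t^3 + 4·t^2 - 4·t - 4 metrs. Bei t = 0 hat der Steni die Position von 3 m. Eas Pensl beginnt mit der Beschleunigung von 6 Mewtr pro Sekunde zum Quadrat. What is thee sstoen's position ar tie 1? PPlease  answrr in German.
Ausgehend von der Beschleunigung a(t) = -30·t^4 + 40·t^3 - 12·t^2 - 12·t - 6, nehmen wir 2 Stammfunktionen. Das Integral von der Beschleunigung, mit v(0) = -1, ergibt die Geschwindigkeit: v(t) = -6·t^5 + 10·t^4 - 4·t^3 - 6·t^2 - 6·t - 1. Mit ∫v(t)dt und Anwendung von x(0) = 3, finden wir x(t) = -t^6 + 2·t^5 - t^4 - 2·t^3 - 3·t^2 - t + 3. Mit x(t) = -t^6 + 2·t^5 - t^4 - 2·t^3 - 3·t^2 - t + 3 und Einsetzen von t = 1, finden wir x = -3.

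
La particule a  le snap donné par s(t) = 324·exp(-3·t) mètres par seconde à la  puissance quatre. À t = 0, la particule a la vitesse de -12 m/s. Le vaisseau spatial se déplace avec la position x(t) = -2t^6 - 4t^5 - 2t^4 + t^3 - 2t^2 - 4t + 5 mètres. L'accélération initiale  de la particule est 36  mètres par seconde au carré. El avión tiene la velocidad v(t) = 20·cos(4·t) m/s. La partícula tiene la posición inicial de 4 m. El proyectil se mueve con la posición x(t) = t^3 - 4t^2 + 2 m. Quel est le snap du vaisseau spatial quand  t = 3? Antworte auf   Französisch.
Pour résoudre ceci, nous devons prendre 4 dérivées de notre équation de la position x(t) = -2·t^6 - 4·t^5 - 2·t^4 + t^3 - 2·t^2 - 4·t + 5. En dérivant la position, nous obtenons la vitesse: v(t) = -12·t^5 - 20·t^4 - 8·t^3 + 3·t^2 - 4·t - 4. En prenant d/dt de v(t), nous trouvons a(t) = -60·t^4 - 80·t^3 - 24·t^2 + 6·t - 4. La dérivée de l'accélération donne le jerk: j(t) = -240·t^3 - 240·t^2 - 48·t + 6. En prenant d/dt de j(t), nous trouvons s(t) = -720·t^2 - 480·t - 48. Nous avons le snap s(t) = -720·t^2 - 480·t - 48. En substituant t = 3: s(3) = -7968.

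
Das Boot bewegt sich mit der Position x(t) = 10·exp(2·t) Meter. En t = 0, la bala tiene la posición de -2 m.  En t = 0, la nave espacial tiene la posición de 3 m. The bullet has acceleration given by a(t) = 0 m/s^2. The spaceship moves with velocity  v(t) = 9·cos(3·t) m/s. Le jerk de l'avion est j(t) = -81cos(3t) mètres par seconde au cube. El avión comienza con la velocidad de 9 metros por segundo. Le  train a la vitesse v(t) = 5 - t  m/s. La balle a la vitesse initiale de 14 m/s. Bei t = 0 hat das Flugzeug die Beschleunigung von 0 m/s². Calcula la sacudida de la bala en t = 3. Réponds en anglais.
We must differentiate our acceleration equation a(t) = 0 1 time. Differentiating acceleration, we get jerk: j(t) = 0. From the given jerk equation j(t) = 0, we substitute t = 3 to get j = 0.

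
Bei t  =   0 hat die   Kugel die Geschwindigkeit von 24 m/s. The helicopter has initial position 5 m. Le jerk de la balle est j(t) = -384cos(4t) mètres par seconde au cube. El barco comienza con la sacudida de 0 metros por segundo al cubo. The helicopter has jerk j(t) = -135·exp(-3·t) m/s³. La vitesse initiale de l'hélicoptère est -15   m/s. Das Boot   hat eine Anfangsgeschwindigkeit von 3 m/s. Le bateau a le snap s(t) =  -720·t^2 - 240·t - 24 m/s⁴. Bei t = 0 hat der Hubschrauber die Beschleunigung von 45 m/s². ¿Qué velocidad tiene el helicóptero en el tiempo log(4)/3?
Necesitamos integrar nuestra ecuación de la sacudida j(t) = -135·exp(-3·t) 2 veces. Integrando la sacudida y usando la condición inicial a(0) = 45, obtenemos a(t) = 45·exp(-3·t). Tomando ∫a(t)dt y aplicando v(0) = -15, encontramos v(t) = -15·exp(-3·t). Tenemos la velocidad v(t) = -15·exp(-3·t). Sustituyendo t = log(4)/3: v(log(4)/3) = -15/4.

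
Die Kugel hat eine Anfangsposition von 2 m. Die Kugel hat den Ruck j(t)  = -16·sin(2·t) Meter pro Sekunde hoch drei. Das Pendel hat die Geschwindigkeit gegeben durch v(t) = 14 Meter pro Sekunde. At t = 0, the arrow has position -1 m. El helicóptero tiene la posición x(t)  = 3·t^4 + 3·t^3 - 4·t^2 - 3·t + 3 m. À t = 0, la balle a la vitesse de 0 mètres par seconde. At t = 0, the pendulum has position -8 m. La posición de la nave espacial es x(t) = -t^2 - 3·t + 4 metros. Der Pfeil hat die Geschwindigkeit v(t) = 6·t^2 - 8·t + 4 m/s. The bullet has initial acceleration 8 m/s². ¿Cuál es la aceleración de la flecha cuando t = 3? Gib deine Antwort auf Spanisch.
Para resolver esto, necesitamos tomar 1 derivada de nuestra ecuación de la velocidad v(t) = 6·t^2 - 8·t + 4. Tomando d/dt de v(t), encontramos a(t) = 12·t - 8. Tenemos la aceleración a(t) = 12·t - 8. Sustituyendo t = 3: a(3) = 28.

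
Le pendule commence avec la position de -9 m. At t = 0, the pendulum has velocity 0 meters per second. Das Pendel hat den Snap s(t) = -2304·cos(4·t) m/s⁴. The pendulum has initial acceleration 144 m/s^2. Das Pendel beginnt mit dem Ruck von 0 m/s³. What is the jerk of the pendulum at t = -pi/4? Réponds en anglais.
To find the answer, we compute 1 integral of s(t) = -2304·cos(4·t). Integrating snap and using the initial condition j(0) = 0, we get j(t) = -576·sin(4·t). From the given jerk equation j(t) = -576·sin(4·t), we substitute t = -pi/4 to get j = 0.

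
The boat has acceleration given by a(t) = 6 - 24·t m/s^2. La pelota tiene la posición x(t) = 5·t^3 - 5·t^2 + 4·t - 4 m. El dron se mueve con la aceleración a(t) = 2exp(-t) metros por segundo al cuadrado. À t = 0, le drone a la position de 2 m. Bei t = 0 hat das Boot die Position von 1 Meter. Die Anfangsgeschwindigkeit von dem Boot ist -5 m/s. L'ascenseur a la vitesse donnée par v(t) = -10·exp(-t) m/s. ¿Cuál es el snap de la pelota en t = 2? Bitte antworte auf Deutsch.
Um dies zu lösen, müssen wir 4 Ableitungen unserer Gleichung für die Position x(t) = 5·t^3 - 5·t^2 + 4·t - 4 nehmen. Die Ableitung von der Position ergibt die Geschwindigkeit: v(t) = 15·t^2 - 10·t + 4. Die Ableitung von der Geschwindigkeit ergibt die Beschleunigung: a(t) = 30·t - 10. Durch Ableiten von der Beschleunigung erhalten wir den Ruck: j(t) = 30. Mit d/dt von j(t) finden wir s(t) = 0. Mit s(t) = 0 und Einsetzen von t = 2, finden wir s = 0.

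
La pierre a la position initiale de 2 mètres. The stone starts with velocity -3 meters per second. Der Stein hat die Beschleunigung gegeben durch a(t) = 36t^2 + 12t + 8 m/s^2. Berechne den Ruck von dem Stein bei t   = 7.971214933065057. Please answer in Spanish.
Debemos derivar nuestra ecuación de la aceleración a(t) = 36·t^2 + 12·t + 8 1 vez. La derivada de la aceleración da la sacudida: j(t) = 72·t + 12. De la ecuación de la sacudida j(t) = 72·t + 12, sustituimos t = 7.971214933065057 para obtener j = 585.927475180684.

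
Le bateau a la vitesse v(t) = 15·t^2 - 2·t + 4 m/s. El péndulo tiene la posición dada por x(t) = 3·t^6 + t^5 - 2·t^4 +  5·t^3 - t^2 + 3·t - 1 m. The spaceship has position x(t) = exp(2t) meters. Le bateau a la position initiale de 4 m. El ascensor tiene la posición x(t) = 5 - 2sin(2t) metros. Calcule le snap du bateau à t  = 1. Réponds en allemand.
Um dies zu lösen, müssen wir 3 Ableitungen unserer Gleichung für die Geschwindigkeit v(t) = 15·t^2 - 2·t + 4 nehmen. Mit d/dt von v(t) finden wir a(t) = 30·t - 2. Durch Ableiten von der Beschleunigung erhalten wir den Ruck: j(t) = 30. Die Ableitung von dem Ruck ergibt den Snap: s(t) = 0. Wir haben den Snap s(t) = 0. Durch Einsetzen von t = 1: s(1) = 0.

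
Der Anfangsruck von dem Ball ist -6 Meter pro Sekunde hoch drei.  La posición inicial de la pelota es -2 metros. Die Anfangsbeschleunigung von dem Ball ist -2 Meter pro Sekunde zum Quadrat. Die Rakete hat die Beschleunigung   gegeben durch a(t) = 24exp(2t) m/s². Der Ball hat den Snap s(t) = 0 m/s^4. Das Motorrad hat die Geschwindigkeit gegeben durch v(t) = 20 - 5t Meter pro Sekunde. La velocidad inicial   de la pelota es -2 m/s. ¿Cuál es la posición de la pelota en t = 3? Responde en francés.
Nous devons intégrer notre équation du snap s(t) = 0 4 fois. En intégrant le snap et en utilisant la condition initiale j(0) = -6, nous obtenons j(t) = -6. En intégrant le jerk et en utilisant la condition initiale a(0) = -2, nous obtenons a(t) = -6·t - 2. En prenant ∫a(t)dt et en appliquant v(0) = -2, nous trouvons v(t) = -3·t^2 - 2·t - 2. L'intégrale de la vitesse est la position. En utilisant x(0) = -2, nous obtenons x(t) = -t^3 - t^2 - 2·t - 2. En utilisant x(t) = -t^3 - t^2 - 2·t - 2 et en substituant t = 3, nous trouvons x = -44.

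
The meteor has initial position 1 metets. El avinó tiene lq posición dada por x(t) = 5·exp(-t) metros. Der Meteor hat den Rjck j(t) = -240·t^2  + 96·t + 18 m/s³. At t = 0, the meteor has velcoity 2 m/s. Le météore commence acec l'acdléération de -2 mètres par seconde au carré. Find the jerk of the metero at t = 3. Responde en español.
Tenemos la sacudida j(t) = -240·t^2 + 96·t + 18. Sustituyendo t = 3: j(3) = -1854.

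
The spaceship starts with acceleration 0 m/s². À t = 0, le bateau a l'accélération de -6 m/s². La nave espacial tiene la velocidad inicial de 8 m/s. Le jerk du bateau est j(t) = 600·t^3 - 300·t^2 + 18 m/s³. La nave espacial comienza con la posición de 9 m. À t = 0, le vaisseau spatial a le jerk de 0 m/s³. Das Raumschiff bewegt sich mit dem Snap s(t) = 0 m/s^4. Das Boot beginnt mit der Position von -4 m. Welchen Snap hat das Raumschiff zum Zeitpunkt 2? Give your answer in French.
En utilisant s(t) = 0 et en substituant t = 2, nous trouvons s = 0.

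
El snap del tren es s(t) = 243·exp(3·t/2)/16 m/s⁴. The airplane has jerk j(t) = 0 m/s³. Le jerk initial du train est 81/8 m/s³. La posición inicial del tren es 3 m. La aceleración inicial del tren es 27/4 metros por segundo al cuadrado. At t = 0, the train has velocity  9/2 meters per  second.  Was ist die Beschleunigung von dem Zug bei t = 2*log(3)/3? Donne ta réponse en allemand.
Um dies zu lösen, müssen wir 2 Stammfunktionen unserer Gleichung für den Snap s(t) = 243·exp(3·t/2)/16 finden. Die Stammfunktion von dem Snap, mit j(0) = 81/8, ergibt den Ruck: j(t) = 81·exp(3·t/2)/8. Mit ∫j(t)dt und Anwendung von a(0) = 27/4, finden wir a(t) = 27·exp(3·t/2)/4. Aus der Gleichung für die Beschleunigung a(t) = 27·exp(3·t/2)/4, setzen wir t = 2*log(3)/3 ein und erhalten a = 81/4.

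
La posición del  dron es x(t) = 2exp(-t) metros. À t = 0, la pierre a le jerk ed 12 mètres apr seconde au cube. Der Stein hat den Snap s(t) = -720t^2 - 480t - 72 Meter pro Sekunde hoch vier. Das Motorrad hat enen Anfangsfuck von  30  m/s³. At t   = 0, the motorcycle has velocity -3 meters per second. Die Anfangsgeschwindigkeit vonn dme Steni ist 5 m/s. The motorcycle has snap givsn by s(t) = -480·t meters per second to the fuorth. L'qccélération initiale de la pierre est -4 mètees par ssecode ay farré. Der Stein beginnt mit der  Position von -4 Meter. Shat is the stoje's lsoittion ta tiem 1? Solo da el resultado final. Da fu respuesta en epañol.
La respuesta es -8.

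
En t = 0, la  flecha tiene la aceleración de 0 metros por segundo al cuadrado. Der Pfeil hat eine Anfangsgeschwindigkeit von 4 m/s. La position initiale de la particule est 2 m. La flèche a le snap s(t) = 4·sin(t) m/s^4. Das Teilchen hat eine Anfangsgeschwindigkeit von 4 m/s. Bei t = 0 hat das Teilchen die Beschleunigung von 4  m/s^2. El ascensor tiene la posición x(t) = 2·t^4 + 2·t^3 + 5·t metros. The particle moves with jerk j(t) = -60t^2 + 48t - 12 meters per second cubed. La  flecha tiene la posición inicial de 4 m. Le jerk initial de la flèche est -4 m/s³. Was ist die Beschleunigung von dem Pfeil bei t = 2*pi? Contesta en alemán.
Ausgehend von dem Snap s(t) = 4·sin(t), nehmen wir 2 Integrale. Mit ∫s(t)dt und Anwendung von j(0) = -4, finden wir j(t) = -4·cos(t). Die Stammfunktion von dem Ruck ist die Beschleunigung. Mit a(0) = 0 erhalten wir a(t) = -4·sin(t). Wir haben die Beschleunigung a(t) = -4·sin(t). Durch Einsetzen von t = 2*pi: a(2*pi) = 0.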